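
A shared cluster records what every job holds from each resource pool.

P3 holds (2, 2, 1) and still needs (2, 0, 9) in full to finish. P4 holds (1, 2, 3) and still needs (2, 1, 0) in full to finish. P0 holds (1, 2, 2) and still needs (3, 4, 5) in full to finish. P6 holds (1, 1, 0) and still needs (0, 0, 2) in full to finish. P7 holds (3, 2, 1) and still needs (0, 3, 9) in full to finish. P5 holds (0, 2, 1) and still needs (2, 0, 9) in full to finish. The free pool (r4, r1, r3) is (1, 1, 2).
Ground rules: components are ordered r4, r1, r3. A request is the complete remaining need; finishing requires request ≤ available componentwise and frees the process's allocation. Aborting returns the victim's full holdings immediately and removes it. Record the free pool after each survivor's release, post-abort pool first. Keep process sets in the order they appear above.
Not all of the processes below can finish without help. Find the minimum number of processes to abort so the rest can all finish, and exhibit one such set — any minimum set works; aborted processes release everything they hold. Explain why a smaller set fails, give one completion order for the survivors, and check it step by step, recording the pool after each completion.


Minimum abort set: P3 and P7.
Key observation: aborting P3 and P7 returns (5, 4, 2), and P5 — hopeless before — runs at step 4 with the returned capacity in the pool.
Why nothing smaller works — every single abort fails: P3 alone leaves P7 blocked (short on r3); P4 alone leaves P3 blocked (short on r3); P0 alone leaves P3 blocked (short on r3); P6 alone leaves P3 blocked (short on r3); P7 alone leaves P3 blocked (short on r3); P5 alone leaves P3 blocked (short on r3).
The survivors complete as P4, P0, P6, P5. Verifying each step (starting from the post-abort pool):
  pool = (6, 5, 4)
  P4 needs (2, 1, 0) <= (6, 5, 4) -> finishes; pool += (1, 2, 3) = (7, 7, 7)
  P0 needs (3, 4, 5) <= (7, 7, 7) -> finishes; pool += (1, 2, 2) = (8, 9, 9)
  P6 needs (0, 0, 2) <= (8, 9, 9) -> finishes; pool += (1, 1, 0) = (9, 10, 9)
  P5 needs (2, 0, 9) <= (9, 10, 9) -> finishes; pool += (0, 2, 1) = (9, 12, 10)


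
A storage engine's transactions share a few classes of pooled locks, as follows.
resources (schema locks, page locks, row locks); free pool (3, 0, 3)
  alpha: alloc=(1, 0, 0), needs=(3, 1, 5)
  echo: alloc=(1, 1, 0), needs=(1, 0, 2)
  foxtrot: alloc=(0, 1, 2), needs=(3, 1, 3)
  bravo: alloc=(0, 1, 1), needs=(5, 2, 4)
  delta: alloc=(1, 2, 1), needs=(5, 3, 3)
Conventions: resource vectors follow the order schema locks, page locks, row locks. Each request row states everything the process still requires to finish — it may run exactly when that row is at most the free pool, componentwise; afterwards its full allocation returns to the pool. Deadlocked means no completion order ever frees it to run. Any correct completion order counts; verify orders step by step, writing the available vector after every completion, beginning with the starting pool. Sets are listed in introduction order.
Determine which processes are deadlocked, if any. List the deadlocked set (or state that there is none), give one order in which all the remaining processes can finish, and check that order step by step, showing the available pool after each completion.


Nothing here is deadlocked.
Key observation: echo leads a chain of completions in which each release enables another process.
A valid finishing order for the others: echo, foxtrot, alpha, bravo, delta. Check, step by step:
  pool = (3, 0, 3)
  echo: need (1, 0, 2) fits (3, 0, 3); releases (1, 1, 0), pool now (4, 1, 3)
  foxtrot: need (3, 1, 3) fits (4, 1, 3); releases (0, 1, 2), pool now (4, 2, 5)
  alpha: need (3, 1, 5) fits (4, 2, 5); releases (1, 0, 0), pool now (5, 2, 5)
  bravo: need (5, 2, 4) fits (5, 2, 5); releases (0, 1, 1), pool now (5, 3, 6)
  delta: need (5, 3, 3) fits (5, 3, 6); releases (1, 2, 1), pool now (6, 5, 7)


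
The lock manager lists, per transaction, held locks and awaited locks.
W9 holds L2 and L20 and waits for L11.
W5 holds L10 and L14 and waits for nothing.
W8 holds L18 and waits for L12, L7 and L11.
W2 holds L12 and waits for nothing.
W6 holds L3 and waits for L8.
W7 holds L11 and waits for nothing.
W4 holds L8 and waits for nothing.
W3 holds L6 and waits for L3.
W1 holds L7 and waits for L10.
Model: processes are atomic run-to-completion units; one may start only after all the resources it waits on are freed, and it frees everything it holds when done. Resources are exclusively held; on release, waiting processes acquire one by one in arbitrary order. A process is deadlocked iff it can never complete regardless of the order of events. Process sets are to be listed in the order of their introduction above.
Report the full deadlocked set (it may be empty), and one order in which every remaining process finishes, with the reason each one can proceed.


No process is deadlocked.
Key observation: the wait relation is loop-free; peeling off processes with no waits unwinds the whole state.
The rest can finish in the order W5, W4, W7, W1, W2, W8, W9, W6, W3.
Verifying each step:
  W5: no waits; runs immediately, freeing L10 and L14
  W4: no waits; runs immediately, freeing L8
  W7: no waits; runs immediately, freeing L11
  run W1 (all its waits — L10 — are resolved); releases L7
  W2: no waits; runs immediately, freeing L12
  run W8 (all its waits — L12, L7 and L11 — are resolved); releases L18
  run W9 (all its waits — L11 — are resolved); releases L2 and L20
  run W6 (all its waits — L8 — are resolved); releases L3
  run W3 (all its waits — L3 — are resolved); releases L6


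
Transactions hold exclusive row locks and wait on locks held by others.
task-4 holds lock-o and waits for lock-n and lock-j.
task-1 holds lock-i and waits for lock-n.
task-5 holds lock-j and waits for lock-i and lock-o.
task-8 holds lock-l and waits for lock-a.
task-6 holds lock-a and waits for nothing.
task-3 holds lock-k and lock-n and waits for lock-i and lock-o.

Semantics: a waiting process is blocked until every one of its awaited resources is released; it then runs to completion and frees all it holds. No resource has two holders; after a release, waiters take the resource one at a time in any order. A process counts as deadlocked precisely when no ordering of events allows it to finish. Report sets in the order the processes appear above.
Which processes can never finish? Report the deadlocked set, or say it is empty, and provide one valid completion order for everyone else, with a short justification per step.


The deadlocked set is task-4, task-1, task-5 and task-3.
Key observation: nobody on the ring task-4 -> task-5 -> task-4 can start until another member finishes, which never happens; task-1 and task-3 are caught in further circular waits.
The rest can finish in the order task-6, task-8.
Walking it through:
  run task-6 (it waits on nothing); releases lock-a
  task-8 waits on lock-a — all released -> runs and releases lock-l


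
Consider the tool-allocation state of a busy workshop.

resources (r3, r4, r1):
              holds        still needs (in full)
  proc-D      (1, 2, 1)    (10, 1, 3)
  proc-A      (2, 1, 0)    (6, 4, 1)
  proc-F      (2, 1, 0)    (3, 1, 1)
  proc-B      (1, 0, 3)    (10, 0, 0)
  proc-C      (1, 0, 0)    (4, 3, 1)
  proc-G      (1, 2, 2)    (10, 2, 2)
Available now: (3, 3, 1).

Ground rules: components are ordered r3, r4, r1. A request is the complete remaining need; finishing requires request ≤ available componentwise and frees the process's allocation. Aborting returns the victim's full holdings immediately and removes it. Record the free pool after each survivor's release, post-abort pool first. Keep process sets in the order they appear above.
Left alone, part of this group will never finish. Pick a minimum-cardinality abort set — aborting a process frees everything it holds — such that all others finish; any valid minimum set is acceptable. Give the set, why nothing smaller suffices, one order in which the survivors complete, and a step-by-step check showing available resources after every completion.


Minimum abort set: proc-D and proc-G.
Key observation: proc-B could never have finished before the abort; with (2, 4, 3) returned by proc-D and proc-G, it fits at step 4.
No one abort is enough; case by case: proc-D alone leaves proc-B blocked (short on r3); proc-A alone leaves proc-D blocked (short on r3 and r1); proc-F alone leaves proc-D blocked (short on r3 and r1); proc-B alone leaves proc-D blocked (short on r3); proc-C alone leaves proc-D blocked (short on r3 and r1); proc-G alone leaves proc-D blocked (short on r3).
The survivors complete as proc-F, proc-C, proc-A, proc-B. Check, step by step (starting from the post-abort pool):
  pool = (5, 7, 4)
  run proc-F (needs (3, 1, 1), free (5, 7, 4)); after release of (2, 1, 0) the pool is (7, 8, 4)
  run proc-C (needs (4, 3, 1), free (7, 8, 4)); after release of (1, 0, 0) the pool is (8, 8, 4)
  run proc-A (needs (6, 4, 1), free (8, 8, 4)); after release of (2, 1, 0) the pool is (10, 9, 4)
  run proc-B (needs (10, 0, 0), free (10, 9, 4)); after release of (1, 0, 3) the pool is (11, 9, 7)


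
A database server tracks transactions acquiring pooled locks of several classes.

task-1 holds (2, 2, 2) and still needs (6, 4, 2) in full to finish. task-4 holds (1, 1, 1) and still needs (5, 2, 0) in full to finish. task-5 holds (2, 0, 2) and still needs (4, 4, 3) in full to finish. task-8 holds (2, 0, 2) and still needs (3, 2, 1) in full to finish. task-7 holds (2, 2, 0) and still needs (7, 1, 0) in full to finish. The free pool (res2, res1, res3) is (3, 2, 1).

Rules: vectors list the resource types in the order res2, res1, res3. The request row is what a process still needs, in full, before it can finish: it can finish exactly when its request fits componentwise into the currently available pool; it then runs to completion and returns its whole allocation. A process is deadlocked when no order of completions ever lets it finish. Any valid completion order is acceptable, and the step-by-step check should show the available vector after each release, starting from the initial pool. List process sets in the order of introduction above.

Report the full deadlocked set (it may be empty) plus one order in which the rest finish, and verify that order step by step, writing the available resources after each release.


Deadlocked: task-1, task-5 and task-7.
Key observation: after task-8, task-4 the pool peaks at (6, 3, 4), and each blocked process is short somewhere: task-1 on res1; task-5 on res1; task-7 on res2.
A valid finishing order for the others: task-8, task-4. Walking it through:
  pool = (3, 2, 1)
  task-8 needs (3, 2, 1) <= (3, 2, 1) -> finishes; pool += (2, 0, 2) = (5, 2, 3)
  task-4 needs (5, 2, 0) <= (5, 2, 3) -> finishes; pool += (1, 1, 1) = (6, 3, 4)
None of the blocked processes ever fits:
  task-1 cannot run: need (6, 4, 2) vs free (6, 3, 4) (insufficient res1)
  task-5 cannot run: need (4, 4, 3) vs free (6, 3, 4) (insufficient res1)
  task-7 cannot run: need (7, 1, 0) vs free (6, 3, 4) (insufficient res2)


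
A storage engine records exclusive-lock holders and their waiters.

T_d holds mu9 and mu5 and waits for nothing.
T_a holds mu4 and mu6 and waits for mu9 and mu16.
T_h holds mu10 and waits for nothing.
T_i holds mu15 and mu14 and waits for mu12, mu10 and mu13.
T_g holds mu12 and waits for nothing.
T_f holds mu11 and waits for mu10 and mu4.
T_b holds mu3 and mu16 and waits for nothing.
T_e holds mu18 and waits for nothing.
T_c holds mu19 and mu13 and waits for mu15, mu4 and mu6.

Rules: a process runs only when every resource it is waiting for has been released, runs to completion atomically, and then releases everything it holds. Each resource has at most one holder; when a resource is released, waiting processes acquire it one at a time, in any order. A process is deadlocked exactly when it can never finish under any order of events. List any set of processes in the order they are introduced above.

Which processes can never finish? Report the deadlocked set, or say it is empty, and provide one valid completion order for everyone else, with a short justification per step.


Deadlocked set: T_i and T_c.
Key observation: the knot is the closed ring of waits T_i -> T_c -> T_i; no other process is dragged down with it.
The rest can finish in the order T_e, T_h, T_b, T_d, T_g, T_a, T_f.
Verifying each step:
  run T_e (it waits on nothing); releases mu18
  run T_h (it waits on nothing); releases mu10
  run T_b (it waits on nothing); releases mu3 and mu16
  run T_d (it waits on nothing); releases mu9 and mu5
  run T_g (it waits on nothing); releases mu12
  T_a waits on mu9 and mu16 — all released -> runs and releases mu4 and mu6
  T_f waits on mu10 and mu4 — all released -> runs and releases mu11


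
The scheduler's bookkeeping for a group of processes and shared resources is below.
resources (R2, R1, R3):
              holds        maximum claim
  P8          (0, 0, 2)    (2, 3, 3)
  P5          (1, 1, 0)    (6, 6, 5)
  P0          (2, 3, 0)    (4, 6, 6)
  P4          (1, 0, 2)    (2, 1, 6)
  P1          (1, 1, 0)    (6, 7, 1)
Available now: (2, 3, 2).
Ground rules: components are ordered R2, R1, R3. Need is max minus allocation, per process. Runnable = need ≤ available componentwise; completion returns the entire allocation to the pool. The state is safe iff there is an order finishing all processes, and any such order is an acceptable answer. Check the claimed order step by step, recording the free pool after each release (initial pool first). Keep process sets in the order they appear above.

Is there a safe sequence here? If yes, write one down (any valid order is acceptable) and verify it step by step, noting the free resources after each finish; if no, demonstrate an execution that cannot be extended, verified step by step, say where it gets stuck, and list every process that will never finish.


The state is SAFE; one workable sequence: P8, P4, P0, P1, P5.
Key observation: reading the order forward, P8 is the first process whose need (2, 3, 1) meets the free pool (2, 3, 2) exactly on a resource it requests.
Verifying each step:
  pool = (2, 3, 2)
  P8: need (2, 3, 1) fits (2, 3, 2); releases (0, 0, 2), pool now (2, 3, 4)
  P4: need (1, 1, 4) fits (2, 3, 4); releases (1, 0, 2), pool now (3, 3, 6)
  P0: need (2, 3, 6) fits (3, 3, 6); releases (2, 3, 0), pool now (5, 6, 6)
  P1: need (5, 6, 1) fits (5, 6, 6); releases (1, 1, 0), pool now (6, 7, 6)
  P5: need (5, 5, 5) fits (6, 7, 6); releases (1, 1, 0), pool now (7, 8, 6)


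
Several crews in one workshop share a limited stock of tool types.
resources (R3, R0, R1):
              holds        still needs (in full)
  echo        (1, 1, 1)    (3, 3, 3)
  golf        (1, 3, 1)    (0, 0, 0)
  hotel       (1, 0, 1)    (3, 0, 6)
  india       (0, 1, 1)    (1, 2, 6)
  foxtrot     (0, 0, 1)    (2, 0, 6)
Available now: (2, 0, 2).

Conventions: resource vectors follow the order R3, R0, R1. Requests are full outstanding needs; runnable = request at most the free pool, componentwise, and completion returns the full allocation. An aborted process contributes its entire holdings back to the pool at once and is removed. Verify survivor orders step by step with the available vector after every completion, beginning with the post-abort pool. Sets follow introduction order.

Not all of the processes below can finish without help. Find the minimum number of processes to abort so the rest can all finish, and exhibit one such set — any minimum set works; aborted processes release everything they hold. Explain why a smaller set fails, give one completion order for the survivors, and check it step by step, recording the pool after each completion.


Abort hotel and foxtrot.
Key observation: no ordering could ever have run india before the abort of hotel and foxtrot; with (1, 0, 2) back in the pool it fits at step 3.
Minimality, checking each single-abort alternative: echo alone leaves hotel blocked (short on R1); golf alone leaves hotel blocked (short on R1); hotel alone leaves india blocked (short on R1); india alone leaves hotel blocked (short on R1); foxtrot alone leaves hotel blocked (short on R1).
Survivors finish in the order: golf, echo, india. Walking it through (pool after the aborts first):
  pool = (3, 0, 4)
  golf needs (0, 0, 0) <= (3, 0, 4) -> finishes; pool += (1, 3, 1) = (4, 3, 5)
  echo needs (3, 3, 3) <= (4, 3, 5) -> finishes; pool += (1, 1, 1) = (5, 4, 6)
  india needs (1, 2, 6) <= (5, 4, 6) -> finishes; pool += (0, 1, 1) = (5, 5, 7)


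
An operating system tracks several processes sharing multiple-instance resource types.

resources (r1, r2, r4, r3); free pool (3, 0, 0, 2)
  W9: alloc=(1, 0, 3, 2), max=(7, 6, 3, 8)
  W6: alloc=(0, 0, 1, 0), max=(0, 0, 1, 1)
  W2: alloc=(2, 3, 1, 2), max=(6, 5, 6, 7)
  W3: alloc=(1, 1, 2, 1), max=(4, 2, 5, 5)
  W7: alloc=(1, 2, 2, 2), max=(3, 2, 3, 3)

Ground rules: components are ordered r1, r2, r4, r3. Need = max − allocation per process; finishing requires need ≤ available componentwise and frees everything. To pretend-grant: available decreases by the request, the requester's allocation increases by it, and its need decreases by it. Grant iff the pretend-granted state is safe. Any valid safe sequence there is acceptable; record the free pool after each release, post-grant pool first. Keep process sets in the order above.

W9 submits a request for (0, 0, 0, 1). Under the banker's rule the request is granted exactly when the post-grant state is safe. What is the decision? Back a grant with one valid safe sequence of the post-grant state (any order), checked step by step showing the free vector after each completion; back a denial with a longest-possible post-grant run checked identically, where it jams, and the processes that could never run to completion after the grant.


DENY — the pretend-granted state is unsafe.
Key observation: once W6, W7 finish, the pool peaks at (4, 2, 3, 3) — and every remaining process still needs more r3 than that.
Pretend the grant happened; the run W6, W7 goes as far as possible. Walking it through:
  pool = (3, 0, 0, 1)
  W6: need (0, 0, 0, 1) fits (3, 0, 0, 1); releases (0, 0, 1, 0), pool now (3, 0, 1, 1)
  W7: need (2, 0, 1, 1) fits (3, 0, 1, 1); releases (1, 2, 2, 2), pool now (4, 2, 3, 3)
  blocked: W9 wants (6, 6, 0, 5), pool (4, 2, 3, 3) — not enough r1, r2 and r3
  blocked: W2 wants (4, 2, 5, 5), pool (4, 2, 3, 3) — not enough r4 and r3
  blocked: W3 wants (3, 1, 3, 4), pool (4, 2, 3, 3) — not enough r3
Had the request been granted, W9, W2 and W3 could never finish.


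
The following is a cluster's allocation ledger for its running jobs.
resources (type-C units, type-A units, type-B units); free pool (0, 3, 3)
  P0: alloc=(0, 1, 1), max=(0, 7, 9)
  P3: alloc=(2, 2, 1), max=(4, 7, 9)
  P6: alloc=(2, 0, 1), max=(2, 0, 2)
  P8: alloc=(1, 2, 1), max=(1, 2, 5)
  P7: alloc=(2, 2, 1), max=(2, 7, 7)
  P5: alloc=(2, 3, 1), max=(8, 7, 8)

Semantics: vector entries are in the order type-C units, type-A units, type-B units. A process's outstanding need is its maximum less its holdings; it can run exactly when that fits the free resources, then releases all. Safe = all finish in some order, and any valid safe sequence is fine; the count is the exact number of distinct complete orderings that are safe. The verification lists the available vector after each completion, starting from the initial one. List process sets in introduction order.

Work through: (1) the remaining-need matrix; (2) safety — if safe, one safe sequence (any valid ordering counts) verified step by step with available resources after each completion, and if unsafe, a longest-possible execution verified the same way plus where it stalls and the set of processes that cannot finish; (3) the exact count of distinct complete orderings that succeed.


(1) Need matrix, components ordered type-C units, type-A units, type-B units:
  P0: (0, 6, 8)
  P3: (2, 5, 8)
  P6: (0, 0, 1)
  P8: (0, 0, 4)
  P7: (0, 5, 6)
  P5: (6, 4, 7)
(2) UNSAFE — no complete ordering exists.
Key observation: the wall is type-B units: completing P6, P8 brings the pool only to (3, 5, 5), and all the rest need more.
A maximal execution: P6, P8 — then nothing else fits. Verifying each step:
  pool = (0, 3, 3)
  P6 needs (0, 0, 1) <= (0, 3, 3) -> finishes; pool += (2, 0, 1) = (2, 3, 4)
  P8 needs (0, 0, 4) <= (2, 3, 4) -> finishes; pool += (1, 2, 1) = (3, 5, 5)
  P0 cannot run: need (0, 6, 8) vs free (3, 5, 5) (insufficient type-A units and type-B units)
  P3 cannot run: need (2, 5, 8) vs free (3, 5, 5) (insufficient type-B units)
  P7 cannot run: need (0, 5, 6) vs free (3, 5, 5) (insufficient type-B units)
  P5 cannot run: need (6, 4, 7) vs free (3, 5, 5) (insufficient type-C units and type-B units)
Permanently blocked: P0, P3, P7 and P5.
(3) Precisely 0 of the possible complete orderings are safe sequences.


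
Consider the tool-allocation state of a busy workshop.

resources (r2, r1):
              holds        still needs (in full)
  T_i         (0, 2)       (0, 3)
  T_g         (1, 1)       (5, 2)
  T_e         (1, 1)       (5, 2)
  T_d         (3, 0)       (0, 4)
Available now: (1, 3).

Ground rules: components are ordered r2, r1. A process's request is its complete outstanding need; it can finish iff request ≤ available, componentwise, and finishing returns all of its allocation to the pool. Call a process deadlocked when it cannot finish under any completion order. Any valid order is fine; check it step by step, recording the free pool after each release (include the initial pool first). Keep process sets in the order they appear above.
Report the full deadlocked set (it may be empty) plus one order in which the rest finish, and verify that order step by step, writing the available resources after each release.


Deadlocked: T_g and T_e.
Key observation: the pool after T_i, T_d is (4, 5); every surviving request exceeds it in r2, so progress ends there.
The rest can finish in the order T_i, T_d. Check, step by step:
  pool = (1, 3)
  run T_i (needs (0, 3), free (1, 3)); after release of (0, 2) the pool is (1, 5)
  run T_d (needs (0, 4), free (1, 5)); after release of (3, 0) the pool is (4, 5)
The blocked processes can never fit:
  blocked: T_g wants (5, 2), pool (4, 5) — not enough r2
  blocked: T_e wants (5, 2), pool (4, 5) — not enough r2


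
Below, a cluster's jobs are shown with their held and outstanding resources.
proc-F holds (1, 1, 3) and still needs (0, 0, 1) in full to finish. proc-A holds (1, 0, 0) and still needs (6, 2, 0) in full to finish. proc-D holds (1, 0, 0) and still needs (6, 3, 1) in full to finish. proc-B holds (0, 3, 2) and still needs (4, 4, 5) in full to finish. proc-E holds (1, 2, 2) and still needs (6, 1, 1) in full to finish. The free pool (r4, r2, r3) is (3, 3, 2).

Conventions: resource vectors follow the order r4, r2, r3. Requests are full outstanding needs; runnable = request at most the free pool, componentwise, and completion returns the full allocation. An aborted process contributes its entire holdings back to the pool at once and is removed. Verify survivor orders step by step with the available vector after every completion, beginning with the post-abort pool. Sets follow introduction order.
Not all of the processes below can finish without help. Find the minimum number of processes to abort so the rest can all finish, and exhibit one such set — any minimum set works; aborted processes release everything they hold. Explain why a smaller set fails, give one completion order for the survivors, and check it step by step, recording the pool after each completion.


Minimum abort set: proc-A and proc-E.
Key observation: the returned (2, 2, 2) from proc-A and proc-E is what brings proc-D — unrunnable before, under any order — into play at step 2.
Why nothing smaller works — every single abort fails: proc-F alone leaves proc-A blocked (short on r4); proc-A alone leaves proc-D blocked (short on r4); proc-D alone leaves proc-A blocked (short on r4); proc-B alone leaves proc-A blocked (short on r4); proc-E alone leaves proc-A blocked (short on r4).
Survivors finish in the order: proc-F, proc-D, proc-B. Step-by-step check (pool after the aborts first):
  pool = (5, 5, 4)
  run proc-F (needs (0, 0, 1), free (5, 5, 4)); after release of (1, 1, 3) the pool is (6, 6, 7)
  run proc-D (needs (6, 3, 1), free (6, 6, 7)); after release of (1, 0, 0) the pool is (7, 6, 7)
  run proc-B (needs (4, 4, 5), free (7, 6, 7)); after release of (0, 3, 2) the pool is (7, 9, 9)


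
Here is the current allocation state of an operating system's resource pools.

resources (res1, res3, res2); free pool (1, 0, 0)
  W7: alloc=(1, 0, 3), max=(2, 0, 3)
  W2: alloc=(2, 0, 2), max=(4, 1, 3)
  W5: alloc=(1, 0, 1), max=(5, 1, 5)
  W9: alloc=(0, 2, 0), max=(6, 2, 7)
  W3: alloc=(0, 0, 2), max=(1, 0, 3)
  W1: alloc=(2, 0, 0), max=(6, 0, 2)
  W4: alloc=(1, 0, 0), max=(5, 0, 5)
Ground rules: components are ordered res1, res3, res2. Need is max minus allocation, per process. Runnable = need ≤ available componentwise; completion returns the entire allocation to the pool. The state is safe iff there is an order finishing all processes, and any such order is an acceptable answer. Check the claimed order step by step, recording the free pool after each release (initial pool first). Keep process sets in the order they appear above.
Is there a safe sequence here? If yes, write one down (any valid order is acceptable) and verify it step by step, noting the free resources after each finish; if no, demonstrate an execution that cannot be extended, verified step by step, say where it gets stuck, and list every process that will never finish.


UNSAFE.
Key observation: after W7, W3 the pool peaks at (2, 0, 5), and each blocked process is short somewhere: W2 on res3; W5 on res1, res3; W9 on res1, res2; W1 on res1; W4 on res1.
Going as far as possible: W7, W3; after that, nothing fits. Check, step by step:
  pool = (1, 0, 0)
  W7 needs (1, 0, 0) <= (1, 0, 0) -> finishes; pool += (1, 0, 3) = (2, 0, 3)
  W3 needs (1, 0, 1) <= (2, 0, 3) -> finishes; pool += (0, 0, 2) = (2, 0, 5)
  blocked: W2 wants (2, 1, 1), pool (2, 0, 5) — not enough res3
  blocked: W5 wants (4, 1, 4), pool (2, 0, 5) — not enough res1 and res3
  blocked: W9 wants (6, 0, 7), pool (2, 0, 5) — not enough res1 and res2
  blocked: W1 wants (4, 0, 2), pool (2, 0, 5) — not enough res1
  blocked: W4 wants (4, 0, 5), pool (2, 0, 5) — not enough res1
Permanently blocked: W2, W5, W9, W1 and W4.


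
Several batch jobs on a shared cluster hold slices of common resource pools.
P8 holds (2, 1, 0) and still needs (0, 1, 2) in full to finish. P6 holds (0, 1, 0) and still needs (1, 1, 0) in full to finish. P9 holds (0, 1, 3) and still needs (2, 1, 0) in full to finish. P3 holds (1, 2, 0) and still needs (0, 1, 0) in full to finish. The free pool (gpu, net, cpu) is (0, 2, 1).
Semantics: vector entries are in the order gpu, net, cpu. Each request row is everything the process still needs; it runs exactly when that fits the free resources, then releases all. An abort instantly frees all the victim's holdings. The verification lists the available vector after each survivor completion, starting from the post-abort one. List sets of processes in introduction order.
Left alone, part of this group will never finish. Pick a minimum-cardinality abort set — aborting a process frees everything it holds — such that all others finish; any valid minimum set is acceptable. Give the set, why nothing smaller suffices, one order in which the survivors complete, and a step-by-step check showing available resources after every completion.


Abort P8.
Key observation: aborting P8 returns (2, 1, 0), and P9 — hopeless before — runs at step 3 with the returned capacity in the pool.
No smaller set exists: with zero aborts the deadlock remains.
One survivor order: P6, P3, P9. Walking it through (post-abort pool first):
  pool = (2, 3, 1)
  P6 needs (1, 1, 0) <= (2, 3, 1) -> finishes; pool += (0, 1, 0) = (2, 4, 1)
  P3 needs (0, 1, 0) <= (2, 4, 1) -> finishes; pool += (1, 2, 0) = (3, 6, 1)
  P9 needs (2, 1, 0) <= (3, 6, 1) -> finishes; pool += (0, 1, 3) = (3, 7, 4)


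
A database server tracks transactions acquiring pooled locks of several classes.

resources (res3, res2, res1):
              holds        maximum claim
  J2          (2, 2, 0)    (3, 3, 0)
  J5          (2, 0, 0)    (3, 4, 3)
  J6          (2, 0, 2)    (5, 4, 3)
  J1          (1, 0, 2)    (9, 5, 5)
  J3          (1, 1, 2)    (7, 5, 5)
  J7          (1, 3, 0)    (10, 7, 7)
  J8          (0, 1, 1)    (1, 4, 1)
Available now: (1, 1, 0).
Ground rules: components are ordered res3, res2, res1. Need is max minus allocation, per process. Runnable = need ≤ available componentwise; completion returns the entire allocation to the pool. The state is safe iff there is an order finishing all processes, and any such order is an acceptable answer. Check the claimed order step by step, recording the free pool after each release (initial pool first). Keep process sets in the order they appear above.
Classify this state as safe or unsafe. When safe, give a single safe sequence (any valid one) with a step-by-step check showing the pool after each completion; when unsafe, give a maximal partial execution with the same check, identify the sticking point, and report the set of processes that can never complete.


SAFE, for example via the order J2, J8, J6, J5, J3, J1, J7.
Key observation: the first exact fit in this order is J2 — it needs (1, 1, 0) with (1, 1, 0) free, meeting a requested resource to the last unit.
Verifying each step:
  pool = (1, 1, 0)
  J2 needs (1, 1, 0) <= (1, 1, 0) -> finishes; pool += (2, 2, 0) = (3, 3, 0)
  J8 needs (1, 3, 0) <= (3, 3, 0) -> finishes; pool += (0, 1, 1) = (3, 4, 1)
  J6 needs (3, 4, 1) <= (3, 4, 1) -> finishes; pool += (2, 0, 2) = (5, 4, 3)
  J5 needs (1, 4, 3) <= (5, 4, 3) -> finishes; pool += (2, 0, 0) = (7, 4, 3)
  J3 needs (6, 4, 3) <= (7, 4, 3) -> finishes; pool += (1, 1, 2) = (8, 5, 5)
  J1 needs (8, 5, 3) <= (8, 5, 5) -> finishes; pool += (1, 0, 2) = (9, 5, 7)
  J7 needs (9, 4, 7) <= (9, 5, 7) -> finishes; pool += (1, 3, 0) = (10, 8, 7)


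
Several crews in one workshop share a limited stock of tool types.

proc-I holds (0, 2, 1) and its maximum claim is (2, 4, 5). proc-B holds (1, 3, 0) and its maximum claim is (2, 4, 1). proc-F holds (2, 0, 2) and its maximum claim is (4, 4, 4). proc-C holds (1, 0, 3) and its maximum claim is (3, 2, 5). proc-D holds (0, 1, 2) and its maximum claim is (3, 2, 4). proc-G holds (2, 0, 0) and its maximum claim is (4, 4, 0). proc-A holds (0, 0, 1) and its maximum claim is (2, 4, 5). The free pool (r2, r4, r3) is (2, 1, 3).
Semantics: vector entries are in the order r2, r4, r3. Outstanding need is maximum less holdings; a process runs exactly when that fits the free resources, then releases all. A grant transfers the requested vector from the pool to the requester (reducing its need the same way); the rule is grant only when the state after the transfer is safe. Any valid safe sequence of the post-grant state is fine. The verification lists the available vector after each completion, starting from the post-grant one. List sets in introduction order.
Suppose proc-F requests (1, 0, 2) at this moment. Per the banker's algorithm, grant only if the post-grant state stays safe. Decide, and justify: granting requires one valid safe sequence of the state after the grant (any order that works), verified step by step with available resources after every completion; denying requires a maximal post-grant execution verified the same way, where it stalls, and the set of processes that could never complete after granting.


GRANT. The post-grant state is safe; one safe sequence: proc-B, proc-F, proc-G, proc-I, proc-A, proc-D, proc-C.
Key observation: granting shrinks the pool to (1, 1, 1), yet proc-B still fits and the chain goes through.
Verifying the post-grant state step by step:
  pool = (1, 1, 1)
  run proc-B (needs (1, 1, 1), free (1, 1, 1)); after release of (1, 3, 0) the pool is (2, 4, 1)
  run proc-F (needs (1, 4, 0), free (2, 4, 1)); after release of (3, 0, 4) the pool is (5, 4, 5)
  run proc-G (needs (2, 4, 0), free (5, 4, 5)); after release of (2, 0, 0) the pool is (7, 4, 5)
  run proc-I (needs (2, 2, 4), free (7, 4, 5)); after release of (0, 2, 1) the pool is (7, 6, 6)
  run proc-A (needs (2, 4, 4), free (7, 6, 6)); after release of (0, 0, 1) the pool is (7, 6, 7)
  run proc-D (needs (3, 1, 2), free (7, 6, 7)); after release of (0, 1, 2) the pool is (7, 7, 9)
  run proc-C (needs (2, 2, 2), free (7, 7, 9)); after release of (1, 0, 3) the pool is (8, 7, 12)


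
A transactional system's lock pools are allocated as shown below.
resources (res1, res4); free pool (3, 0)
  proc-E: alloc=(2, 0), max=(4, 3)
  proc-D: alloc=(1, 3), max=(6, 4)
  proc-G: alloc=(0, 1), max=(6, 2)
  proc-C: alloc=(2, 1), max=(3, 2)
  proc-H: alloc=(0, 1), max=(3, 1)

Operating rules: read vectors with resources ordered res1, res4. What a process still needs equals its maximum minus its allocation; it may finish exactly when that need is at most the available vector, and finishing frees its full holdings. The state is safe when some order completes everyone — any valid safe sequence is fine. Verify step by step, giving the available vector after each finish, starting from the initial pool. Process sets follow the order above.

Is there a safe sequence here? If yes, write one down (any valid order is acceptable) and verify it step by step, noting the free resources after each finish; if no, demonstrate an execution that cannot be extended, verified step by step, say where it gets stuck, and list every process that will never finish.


SAFE, for example via the order proc-H, proc-C, proc-D, proc-E, proc-G.
Key observation: at proc-H the run first touches a limit — (3, 0) against (3, 0), exact on a resource it actually requests.
Step-by-step check:
  pool = (3, 0)
  run proc-H (needs (3, 0), free (3, 0)); after release of (0, 1) the pool is (3, 1)
  run proc-C (needs (1, 1), free (3, 1)); after release of (2, 1) the pool is (5, 2)
  run proc-D (needs (5, 1), free (5, 2)); after release of (1, 3) the pool is (6, 5)
  run proc-E (needs (2, 3), free (6, 5)); after release of (2, 0) the pool is (8, 5)
  run proc-G (needs (6, 1), free (8, 5)); after release of (0, 1) the pool is (8, 6)


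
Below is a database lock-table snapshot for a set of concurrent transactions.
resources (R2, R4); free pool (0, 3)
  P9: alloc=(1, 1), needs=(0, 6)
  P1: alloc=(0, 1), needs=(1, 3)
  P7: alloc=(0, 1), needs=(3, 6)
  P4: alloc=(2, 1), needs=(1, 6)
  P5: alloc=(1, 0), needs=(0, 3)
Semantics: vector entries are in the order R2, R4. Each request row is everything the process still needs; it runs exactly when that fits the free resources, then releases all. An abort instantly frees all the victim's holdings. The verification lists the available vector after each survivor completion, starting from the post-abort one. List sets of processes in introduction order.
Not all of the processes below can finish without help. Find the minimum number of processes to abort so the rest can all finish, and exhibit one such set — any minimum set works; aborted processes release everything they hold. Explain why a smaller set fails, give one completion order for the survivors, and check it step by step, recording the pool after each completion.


The answer: abort P9 and P7.
Key observation: before aborting P9 and P7, P4 was permanently blocked — no order could ever run it; afterwards it completes at step 2.
Minimality, checking each single-abort alternative: P9 alone leaves P7 blocked (short on R2 and R4); P1 alone leaves P9 blocked (short on R4); P7 alone leaves P9 blocked (short on R4); P4 alone leaves P9 blocked (short on R4); P5 alone leaves P9 blocked (short on R4).
Survivors finish in the order: P1, P4, P5. Verifying each step (pool after the aborts first):
  pool = (1, 5)
  P1: need (1, 3) fits (1, 5); releases (0, 1), pool now (1, 6)
  P4: need (1, 6) fits (1, 6); releases (2, 1), pool now (3, 7)
  P5: need (0, 3) fits (3, 7); releases (1, 0), pool now (4, 7)


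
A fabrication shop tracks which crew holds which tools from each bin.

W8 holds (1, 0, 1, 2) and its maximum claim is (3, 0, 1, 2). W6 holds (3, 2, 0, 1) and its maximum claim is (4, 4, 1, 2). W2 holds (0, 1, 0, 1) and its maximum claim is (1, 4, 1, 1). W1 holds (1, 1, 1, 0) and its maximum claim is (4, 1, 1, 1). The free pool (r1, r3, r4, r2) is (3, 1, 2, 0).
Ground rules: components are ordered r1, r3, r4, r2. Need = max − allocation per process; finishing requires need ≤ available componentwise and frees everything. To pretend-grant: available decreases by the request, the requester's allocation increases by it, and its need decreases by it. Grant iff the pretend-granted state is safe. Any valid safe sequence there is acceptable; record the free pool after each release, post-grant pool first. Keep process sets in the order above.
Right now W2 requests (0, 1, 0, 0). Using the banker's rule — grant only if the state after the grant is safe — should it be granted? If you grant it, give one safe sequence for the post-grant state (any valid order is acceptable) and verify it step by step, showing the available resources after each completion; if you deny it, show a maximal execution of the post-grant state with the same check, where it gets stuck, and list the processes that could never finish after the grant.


DENY: after the grant no complete ordering would exist.
Key observation: after W8, W1 complete, (5, 1, 4, 2) is the best the pool ever gets, yet each leftover process wants more r3.
On the post-grant state, W8, W1 is a maximal run — nothing extends it. Walking it through:
  pool = (3, 0, 2, 0)
  W8 needs (2, 0, 0, 0) <= (3, 0, 2, 0) -> finishes; pool += (1, 0, 1, 2) = (4, 0, 3, 2)
  W1 needs (3, 0, 0, 1) <= (4, 0, 3, 2) -> finishes; pool += (1, 1, 1, 0) = (5, 1, 4, 2)
  W6 cannot run: need (1, 2, 1, 1) vs free (5, 1, 4, 2) (insufficient r3)
  W2 cannot run: need (1, 2, 1, 0) vs free (5, 1, 4, 2) (insufficient r3)
Post-grant, the permanently blocked set is W6 and W2.


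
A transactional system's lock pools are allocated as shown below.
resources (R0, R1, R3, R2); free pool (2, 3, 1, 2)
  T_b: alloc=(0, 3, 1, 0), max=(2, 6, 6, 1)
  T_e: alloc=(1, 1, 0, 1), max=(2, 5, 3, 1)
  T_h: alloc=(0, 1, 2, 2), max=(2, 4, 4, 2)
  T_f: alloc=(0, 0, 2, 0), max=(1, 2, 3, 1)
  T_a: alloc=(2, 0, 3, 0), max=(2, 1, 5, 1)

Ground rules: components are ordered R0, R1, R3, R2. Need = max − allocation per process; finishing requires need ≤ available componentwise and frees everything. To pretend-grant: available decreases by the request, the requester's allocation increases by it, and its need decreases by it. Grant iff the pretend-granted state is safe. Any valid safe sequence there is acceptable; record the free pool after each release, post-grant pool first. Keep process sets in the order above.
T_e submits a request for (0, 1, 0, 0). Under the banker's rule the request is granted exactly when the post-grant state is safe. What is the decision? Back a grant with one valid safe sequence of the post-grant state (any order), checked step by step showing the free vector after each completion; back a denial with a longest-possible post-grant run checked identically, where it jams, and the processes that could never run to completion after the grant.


DENY: after the grant no complete ordering would exist.
Key observation: no order helps: past T_f, T_a, the free pool tops out at (4, 2, 6, 2), below what each blocked process needs in R1.
Pretend the grant happened; the run T_f, T_a goes as far as possible. Verifying each step:
  pool = (2, 2, 1, 2)
  T_f: need (1, 2, 1, 1) fits (2, 2, 1, 2); releases (0, 0, 2, 0), pool now (2, 2, 3, 2)
  T_a: need (0, 1, 2, 1) fits (2, 2, 3, 2); releases (2, 0, 3, 0), pool now (4, 2, 6, 2)
  T_b still needs (2, 3, 5, 1) but only (4, 2, 6, 2) is free — short on R1
  T_e still needs (1, 3, 3, 0) but only (4, 2, 6, 2) is free — short on R1
  T_h still needs (2, 3, 2, 0) but only (4, 2, 6, 2) is free — short on R1
Post-grant, the permanently blocked set is T_b, T_e and T_h.


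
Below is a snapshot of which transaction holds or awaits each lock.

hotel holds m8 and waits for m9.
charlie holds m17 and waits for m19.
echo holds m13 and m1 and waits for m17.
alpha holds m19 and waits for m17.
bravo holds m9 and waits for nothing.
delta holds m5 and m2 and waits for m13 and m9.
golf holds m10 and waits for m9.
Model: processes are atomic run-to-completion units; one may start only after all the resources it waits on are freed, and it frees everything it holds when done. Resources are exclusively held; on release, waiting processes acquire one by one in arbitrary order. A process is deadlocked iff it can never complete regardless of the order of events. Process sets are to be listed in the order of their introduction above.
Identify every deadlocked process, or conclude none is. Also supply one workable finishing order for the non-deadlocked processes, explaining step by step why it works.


Deadlocked: charlie, echo, alpha and delta.
Key observation: the knot is the closed ring of waits charlie -> alpha -> charlie; echo and delta wait into the deadlock from upstream.
One completion order for the rest: bravo, hotel, golf.
Verifying each step:
  run bravo (it waits on nothing); releases m9
  hotel waits on m9 — all released -> runs and releases m8
  golf waits on m9 — all released -> runs and releases m10
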